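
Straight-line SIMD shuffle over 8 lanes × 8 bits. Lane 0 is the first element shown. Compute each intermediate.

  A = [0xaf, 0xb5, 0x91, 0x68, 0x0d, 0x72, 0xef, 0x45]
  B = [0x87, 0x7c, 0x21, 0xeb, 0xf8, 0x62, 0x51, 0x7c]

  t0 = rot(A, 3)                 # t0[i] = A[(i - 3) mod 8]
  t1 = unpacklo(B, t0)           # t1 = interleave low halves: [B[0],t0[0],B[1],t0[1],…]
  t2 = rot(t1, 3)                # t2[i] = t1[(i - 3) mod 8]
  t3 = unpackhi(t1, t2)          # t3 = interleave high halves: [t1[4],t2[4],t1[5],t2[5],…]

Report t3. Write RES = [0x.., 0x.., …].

→ t0 |72|ef|45|af|b5|91|68|0d|
→ t1 |87|72|7c|ef|21|45|eb|af|
→ t2 |45|eb|af|87|72|7c|ef|21|
→ t3 |21|72|45|7c|eb|ef|af|21|

RES = [ 0x21  0x72  0x45  0x7c  0xeb  0xef  0xaf  0x21 ]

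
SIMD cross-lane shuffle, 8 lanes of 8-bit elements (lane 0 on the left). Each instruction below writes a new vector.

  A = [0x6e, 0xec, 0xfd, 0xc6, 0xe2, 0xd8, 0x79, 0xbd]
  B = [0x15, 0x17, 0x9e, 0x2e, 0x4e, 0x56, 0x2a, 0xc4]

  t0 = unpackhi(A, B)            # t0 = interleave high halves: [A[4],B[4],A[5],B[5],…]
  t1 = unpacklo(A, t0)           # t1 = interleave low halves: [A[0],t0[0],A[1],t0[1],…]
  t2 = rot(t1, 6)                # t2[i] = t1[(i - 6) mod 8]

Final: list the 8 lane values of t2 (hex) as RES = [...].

RES = [ 0xec  0x4e  0xfd  0xd8  0xc6  0x56  0x6e  0xe2 ]

→ t0 |e2|4e|d8|56|79|2a|bd|c4|
→ t1 |6e|e2|ec|4e|fd|d8|c6|56|
→ t2 |ec|4e|fd|d8|c6|56|6e|e2|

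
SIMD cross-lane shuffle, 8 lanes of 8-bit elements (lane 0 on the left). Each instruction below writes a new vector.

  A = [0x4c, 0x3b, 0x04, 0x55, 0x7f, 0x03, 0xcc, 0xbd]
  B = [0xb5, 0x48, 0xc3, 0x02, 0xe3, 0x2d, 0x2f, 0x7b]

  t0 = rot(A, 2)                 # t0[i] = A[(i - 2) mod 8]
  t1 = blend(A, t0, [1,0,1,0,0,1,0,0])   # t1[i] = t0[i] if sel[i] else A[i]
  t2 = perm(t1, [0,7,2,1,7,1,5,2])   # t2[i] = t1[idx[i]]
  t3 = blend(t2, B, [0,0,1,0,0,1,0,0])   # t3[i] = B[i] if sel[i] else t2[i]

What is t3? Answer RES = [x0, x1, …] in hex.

RES = [ 0xcc  0xbd  0xc3  0x3b  0xbd  0x2d  0x55  0x4c ]

t0 = [0xcc, 0xbd, 0x4c, 0x3b, 0x04, 0x55, 0x7f, 0x03]
t1 = [0xcc, 0x3b, 0x4c, 0x55, 0x7f, 0x55, 0xcc, 0xbd]
t2 = [0xcc, 0xbd, 0x4c, 0x3b, 0xbd, 0x3b, 0x55, 0x4c]
t3 = [0xcc, 0xbd, 0xc3, 0x3b, 0xbd, 0x2d, 0x55, 0x4c]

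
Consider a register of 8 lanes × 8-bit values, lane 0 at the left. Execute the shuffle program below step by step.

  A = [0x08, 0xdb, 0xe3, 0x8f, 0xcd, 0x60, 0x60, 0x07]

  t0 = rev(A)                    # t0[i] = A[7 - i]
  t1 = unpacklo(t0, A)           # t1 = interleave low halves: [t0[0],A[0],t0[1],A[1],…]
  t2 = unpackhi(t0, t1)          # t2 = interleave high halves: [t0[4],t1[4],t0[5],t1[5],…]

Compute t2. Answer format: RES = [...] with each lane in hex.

→ t0 |07|60|60|cd|8f|e3|db|08|
→ t1 |07|08|60|db|60|e3|cd|8f|
→ t2 |8f|60|e3|e3|db|cd|08|8f|

RES = [0x8f, 0x60, 0xe3, 0xe3, 0xdb, 0xcd, 0x08, 0x8f]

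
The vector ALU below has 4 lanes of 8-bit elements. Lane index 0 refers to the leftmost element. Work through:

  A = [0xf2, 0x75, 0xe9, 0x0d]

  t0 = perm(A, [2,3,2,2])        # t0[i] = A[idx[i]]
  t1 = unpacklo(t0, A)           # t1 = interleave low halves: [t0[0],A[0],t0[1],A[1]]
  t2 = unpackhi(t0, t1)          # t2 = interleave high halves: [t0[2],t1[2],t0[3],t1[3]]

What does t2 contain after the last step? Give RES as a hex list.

t0 = [0xe9, 0x0d, 0xe9, 0xe9]
t1 = [0xe9, 0xf2, 0x0d, 0x75]
t2 = [0xe9, 0x0d, 0xe9, 0x75]

RES = [0xe9, 0x0d, 0xe9, 0x75]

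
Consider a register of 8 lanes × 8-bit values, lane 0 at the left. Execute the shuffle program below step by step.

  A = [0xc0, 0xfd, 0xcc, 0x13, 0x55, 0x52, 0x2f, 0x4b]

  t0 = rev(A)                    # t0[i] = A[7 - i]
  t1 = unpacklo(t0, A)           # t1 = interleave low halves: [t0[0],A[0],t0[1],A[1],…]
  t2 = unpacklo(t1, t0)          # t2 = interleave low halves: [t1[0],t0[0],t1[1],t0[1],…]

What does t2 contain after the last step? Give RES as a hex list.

  t0: 4b 2f 52 55 13 cc fd c0
  t1: 4b c0 2f fd 52 cc 55 13
  t2: 4b 4b c0 2f 2f 52 fd 55

RES = [0x4b, 0x4b, 0xc0, 0x2f, 0x2f, 0x52, 0xfd, 0x55]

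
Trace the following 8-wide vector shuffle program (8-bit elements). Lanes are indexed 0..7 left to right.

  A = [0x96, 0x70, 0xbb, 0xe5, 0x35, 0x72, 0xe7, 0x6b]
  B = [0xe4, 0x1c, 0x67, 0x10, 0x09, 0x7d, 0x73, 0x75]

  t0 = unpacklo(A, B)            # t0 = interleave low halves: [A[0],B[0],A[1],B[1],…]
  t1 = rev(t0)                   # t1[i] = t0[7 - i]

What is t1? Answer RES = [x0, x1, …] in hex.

RES = [0x10, 0xe5, 0x67, 0xbb, 0x1c, 0x70, 0xe4, 0x96]

→ t0 |96|e4|70|1c|bb|67|e5|10|
→ t1 |10|e5|67|bb|1c|70|e4|96|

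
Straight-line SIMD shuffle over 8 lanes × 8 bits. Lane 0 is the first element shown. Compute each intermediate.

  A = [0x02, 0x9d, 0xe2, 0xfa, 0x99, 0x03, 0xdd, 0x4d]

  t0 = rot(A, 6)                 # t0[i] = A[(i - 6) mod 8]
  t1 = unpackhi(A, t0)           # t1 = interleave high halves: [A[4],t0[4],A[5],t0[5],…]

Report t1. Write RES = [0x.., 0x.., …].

→ t0 |e2|fa|99|03|dd|4d|02|9d|
→ t1 |99|dd|03|4d|dd|02|4d|9d|

RES = [0x99, 0xdd, 0x03, 0x4d, 0xdd, 0x02, 0x4d, 0x9d]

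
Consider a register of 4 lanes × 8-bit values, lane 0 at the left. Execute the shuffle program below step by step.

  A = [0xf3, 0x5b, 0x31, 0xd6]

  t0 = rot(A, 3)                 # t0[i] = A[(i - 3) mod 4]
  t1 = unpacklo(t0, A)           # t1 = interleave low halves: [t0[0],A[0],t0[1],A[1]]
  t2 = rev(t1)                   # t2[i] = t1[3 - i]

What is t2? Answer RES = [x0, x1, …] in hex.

t0 = [0x5b, 0x31, 0xd6, 0xf3]
t1 = [0x5b, 0xf3, 0x31, 0x5b]
t2 = [0x5b, 0x31, 0xf3, 0x5b]

RES = [0x5b, 0x31, 0xf3, 0x5b]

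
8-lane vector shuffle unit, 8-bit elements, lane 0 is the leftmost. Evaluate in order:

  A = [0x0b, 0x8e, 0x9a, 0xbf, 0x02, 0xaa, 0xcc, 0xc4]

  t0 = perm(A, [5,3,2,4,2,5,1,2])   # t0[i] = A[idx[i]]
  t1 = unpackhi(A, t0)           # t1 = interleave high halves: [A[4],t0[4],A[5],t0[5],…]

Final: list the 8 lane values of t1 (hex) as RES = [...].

→ t0 |aa|bf|9a|02|9a|aa|8e|9a|
→ t1 |02|9a|aa|aa|cc|8e|c4|9a|

RES = [0x02, 0x9a, 0xaa, 0xaa, 0xcc, 0x8e, 0xc4, 0x9a]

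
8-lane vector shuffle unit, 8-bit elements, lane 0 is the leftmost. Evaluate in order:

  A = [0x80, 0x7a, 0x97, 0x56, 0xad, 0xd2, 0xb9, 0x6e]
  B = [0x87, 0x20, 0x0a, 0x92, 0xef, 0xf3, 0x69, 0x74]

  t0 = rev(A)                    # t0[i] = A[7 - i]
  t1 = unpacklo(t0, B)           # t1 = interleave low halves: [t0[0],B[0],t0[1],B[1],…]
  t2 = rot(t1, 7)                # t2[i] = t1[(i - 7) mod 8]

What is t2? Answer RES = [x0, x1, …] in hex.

t0 = [0x6e, 0xb9, 0xd2, 0xad, 0x56, 0x97, 0x7a, 0x80]
t1 = [0x6e, 0x87, 0xb9, 0x20, 0xd2, 0x0a, 0xad, 0x92]
t2 = [0x87, 0xb9, 0x20, 0xd2, 0x0a, 0xad, 0x92, 0x6e]

RES = [0x87, 0xb9, 0x20, 0xd2, 0x0a, 0xad, 0x92, 0x6e]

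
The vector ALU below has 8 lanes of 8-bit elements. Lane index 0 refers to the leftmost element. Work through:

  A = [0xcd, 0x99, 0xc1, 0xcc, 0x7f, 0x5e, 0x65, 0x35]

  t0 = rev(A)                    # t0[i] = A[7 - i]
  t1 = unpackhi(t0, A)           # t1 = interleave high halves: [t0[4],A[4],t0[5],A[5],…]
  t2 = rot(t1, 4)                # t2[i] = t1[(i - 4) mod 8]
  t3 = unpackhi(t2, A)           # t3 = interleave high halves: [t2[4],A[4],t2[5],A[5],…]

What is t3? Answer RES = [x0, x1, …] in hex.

RES = [ 0xcc  0x7f  0x7f  0x5e  0xc1  0x65  0x5e  0x35 ]

  t0: 35 65 5e 7f cc c1 99 cd
  t1: cc 7f c1 5e 99 65 cd 35
  t2: 99 65 cd 35 cc 7f c1 5e
  t3: cc 7f 7f 5e c1 65 5e 35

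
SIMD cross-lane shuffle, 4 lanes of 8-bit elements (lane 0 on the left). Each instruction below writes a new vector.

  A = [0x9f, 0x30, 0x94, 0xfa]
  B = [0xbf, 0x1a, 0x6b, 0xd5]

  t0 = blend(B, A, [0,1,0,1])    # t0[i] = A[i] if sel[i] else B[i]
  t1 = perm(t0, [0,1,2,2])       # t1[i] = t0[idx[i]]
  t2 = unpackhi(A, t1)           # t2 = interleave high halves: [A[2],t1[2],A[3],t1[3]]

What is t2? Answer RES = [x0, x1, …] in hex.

  t0: bf 30 6b fa
  t1: bf 30 6b 6b
  t2: 94 6b fa 6b

RES = [0x94, 0x6b, 0xfa, 0x6b]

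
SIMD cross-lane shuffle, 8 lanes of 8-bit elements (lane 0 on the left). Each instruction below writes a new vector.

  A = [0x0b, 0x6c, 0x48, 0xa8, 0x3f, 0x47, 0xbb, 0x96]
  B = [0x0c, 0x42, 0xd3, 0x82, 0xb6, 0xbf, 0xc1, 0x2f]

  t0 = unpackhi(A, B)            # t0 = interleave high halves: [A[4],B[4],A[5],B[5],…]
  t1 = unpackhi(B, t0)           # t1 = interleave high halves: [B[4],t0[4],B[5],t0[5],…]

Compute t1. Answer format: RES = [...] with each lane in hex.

→ t0 |3f|b6|47|bf|bb|c1|96|2f|
→ t1 |b6|bb|bf|c1|c1|96|2f|2f|

RES = [ 0xb6  0xbb  0xbf  0xc1  0xc1  0x96  0x2f  0x2f ]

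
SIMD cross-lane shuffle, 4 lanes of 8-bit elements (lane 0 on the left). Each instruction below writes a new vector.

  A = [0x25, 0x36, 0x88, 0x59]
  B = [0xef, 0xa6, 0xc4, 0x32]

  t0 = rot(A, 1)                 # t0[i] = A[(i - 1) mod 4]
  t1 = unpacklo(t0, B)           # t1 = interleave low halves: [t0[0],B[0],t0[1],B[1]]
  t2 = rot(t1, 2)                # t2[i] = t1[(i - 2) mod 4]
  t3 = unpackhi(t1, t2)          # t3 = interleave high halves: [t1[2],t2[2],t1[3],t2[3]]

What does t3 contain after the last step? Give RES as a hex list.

→ t0 |59|25|36|88|
→ t1 |59|ef|25|a6|
→ t2 |25|a6|59|ef|
→ t3 |25|59|a6|ef|

RES = [ 0x25  0x59  0xa6  0xef ]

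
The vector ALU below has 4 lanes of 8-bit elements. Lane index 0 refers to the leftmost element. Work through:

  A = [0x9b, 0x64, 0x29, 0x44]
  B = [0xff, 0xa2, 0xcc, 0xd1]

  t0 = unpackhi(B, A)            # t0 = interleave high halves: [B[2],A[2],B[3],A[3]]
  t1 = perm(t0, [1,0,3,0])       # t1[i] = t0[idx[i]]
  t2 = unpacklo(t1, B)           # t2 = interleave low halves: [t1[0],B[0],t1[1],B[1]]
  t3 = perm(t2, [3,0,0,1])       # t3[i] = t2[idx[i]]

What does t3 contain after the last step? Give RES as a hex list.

t0 = [0xcc, 0x29, 0xd1, 0x44]
t1 = [0x29, 0xcc, 0x44, 0xcc]
t2 = [0x29, 0xff, 0xcc, 0xa2]
t3 = [0xa2, 0x29, 0x29, 0xff]

RES = [0xa2, 0x29, 0x29, 0xff]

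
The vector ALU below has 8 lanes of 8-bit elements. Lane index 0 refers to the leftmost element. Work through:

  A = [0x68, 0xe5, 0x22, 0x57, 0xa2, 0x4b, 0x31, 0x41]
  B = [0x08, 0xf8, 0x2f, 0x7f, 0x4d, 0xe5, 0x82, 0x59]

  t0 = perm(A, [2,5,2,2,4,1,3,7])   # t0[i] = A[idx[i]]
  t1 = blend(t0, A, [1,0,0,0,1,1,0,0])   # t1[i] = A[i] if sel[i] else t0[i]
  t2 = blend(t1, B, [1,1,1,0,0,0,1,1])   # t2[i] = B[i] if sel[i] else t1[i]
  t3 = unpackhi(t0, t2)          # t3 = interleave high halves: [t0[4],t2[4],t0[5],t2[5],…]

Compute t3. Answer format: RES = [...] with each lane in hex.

RES = [0xa2, 0xa2, 0xe5, 0x4b, 0x57, 0x82, 0x41, 0x59]

t0 = [0x22, 0x4b, 0x22, 0x22, 0xa2, 0xe5, 0x57, 0x41]
t1 = [0x68, 0x4b, 0x22, 0x22, 0xa2, 0x4b, 0x57, 0x41]
t2 = [0x08, 0xf8, 0x2f, 0x22, 0xa2, 0x4b, 0x82, 0x59]
t3 = [0xa2, 0xa2, 0xe5, 0x4b, 0x57, 0x82, 0x41, 0x59]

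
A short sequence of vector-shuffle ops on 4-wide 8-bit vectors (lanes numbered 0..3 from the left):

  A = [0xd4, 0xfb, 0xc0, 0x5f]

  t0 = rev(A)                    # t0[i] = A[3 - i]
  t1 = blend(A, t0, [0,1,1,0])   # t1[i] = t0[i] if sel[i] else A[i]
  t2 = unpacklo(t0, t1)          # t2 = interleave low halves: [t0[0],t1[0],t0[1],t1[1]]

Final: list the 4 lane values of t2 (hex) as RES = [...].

RES = [ 0x5f  0xd4  0xc0  0xc0 ]

  t0: 5f c0 fb d4
  t1: d4 c0 fb 5f
  t2: 5f d4 c0 c0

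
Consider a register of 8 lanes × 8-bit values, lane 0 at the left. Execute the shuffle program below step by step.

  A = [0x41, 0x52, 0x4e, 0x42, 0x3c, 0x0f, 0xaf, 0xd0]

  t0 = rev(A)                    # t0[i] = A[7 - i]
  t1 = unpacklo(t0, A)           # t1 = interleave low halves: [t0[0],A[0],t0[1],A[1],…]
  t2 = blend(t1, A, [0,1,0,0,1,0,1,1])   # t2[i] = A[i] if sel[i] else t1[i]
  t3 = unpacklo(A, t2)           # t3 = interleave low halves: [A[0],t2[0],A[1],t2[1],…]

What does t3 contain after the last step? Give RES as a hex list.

RES = [ 0x41  0xd0  0x52  0x52  0x4e  0xaf  0x42  0x52 ]

  t0: d0 af 0f 3c 42 4e 52 41
  t1: d0 41 af 52 0f 4e 3c 42
  t2: d0 52 af 52 3c 4e af d0
  t3: 41 d0 52 52 4e af 42 52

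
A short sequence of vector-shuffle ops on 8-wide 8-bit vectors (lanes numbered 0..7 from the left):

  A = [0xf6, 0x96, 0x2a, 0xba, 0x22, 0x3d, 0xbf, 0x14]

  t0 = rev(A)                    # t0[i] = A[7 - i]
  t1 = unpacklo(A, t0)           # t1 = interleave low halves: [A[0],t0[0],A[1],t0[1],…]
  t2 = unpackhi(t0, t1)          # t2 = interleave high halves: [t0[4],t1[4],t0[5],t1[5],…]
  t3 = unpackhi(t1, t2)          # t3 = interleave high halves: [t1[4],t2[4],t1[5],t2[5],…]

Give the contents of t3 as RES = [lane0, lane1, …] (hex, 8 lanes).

  t0: 14 bf 3d 22 ba 2a 96 f6
  t1: f6 14 96 bf 2a 3d ba 22
  t2: ba 2a 2a 3d 96 ba f6 22
  t3: 2a 96 3d ba ba f6 22 22

RES = [ 0x2a  0x96  0x3d  0xba  0xba  0xf6  0x22  0x22 ]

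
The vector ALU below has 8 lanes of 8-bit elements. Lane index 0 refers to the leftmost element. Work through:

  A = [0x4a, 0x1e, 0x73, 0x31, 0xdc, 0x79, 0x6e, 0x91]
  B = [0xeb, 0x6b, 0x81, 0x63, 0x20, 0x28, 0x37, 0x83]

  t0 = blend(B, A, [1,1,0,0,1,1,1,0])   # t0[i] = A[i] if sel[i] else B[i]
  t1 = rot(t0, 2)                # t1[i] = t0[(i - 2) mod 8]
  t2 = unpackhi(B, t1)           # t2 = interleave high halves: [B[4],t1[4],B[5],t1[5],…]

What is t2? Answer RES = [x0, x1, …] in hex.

RES = [ 0x20  0x81  0x28  0x63  0x37  0xdc  0x83  0x79 ]

t0 = [0x4a, 0x1e, 0x81, 0x63, 0xdc, 0x79, 0x6e, 0x83]
t1 = [0x6e, 0x83, 0x4a, 0x1e, 0x81, 0x63, 0xdc, 0x79]
t2 = [0x20, 0x81, 0x28, 0x63, 0x37, 0xdc, 0x83, 0x79]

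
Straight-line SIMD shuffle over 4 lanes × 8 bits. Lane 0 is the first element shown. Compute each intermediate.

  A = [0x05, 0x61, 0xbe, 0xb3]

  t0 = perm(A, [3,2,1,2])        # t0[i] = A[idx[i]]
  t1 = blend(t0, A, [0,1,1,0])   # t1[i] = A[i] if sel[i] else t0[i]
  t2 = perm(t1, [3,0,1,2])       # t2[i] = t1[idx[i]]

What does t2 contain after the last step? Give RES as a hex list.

t0 = [0xb3, 0xbe, 0x61, 0xbe]
t1 = [0xb3, 0x61, 0xbe, 0xbe]
t2 = [0xbe, 0xb3, 0x61, 0xbe]

RES = [0xbe, 0xb3, 0x61, 0xbe]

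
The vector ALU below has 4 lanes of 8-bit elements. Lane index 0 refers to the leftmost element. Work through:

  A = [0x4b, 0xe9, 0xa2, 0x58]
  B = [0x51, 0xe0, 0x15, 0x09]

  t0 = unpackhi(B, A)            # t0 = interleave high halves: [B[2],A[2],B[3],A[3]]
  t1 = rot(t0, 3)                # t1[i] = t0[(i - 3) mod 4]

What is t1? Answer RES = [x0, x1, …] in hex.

  t0: 15 a2 09 58
  t1: a2 09 58 15

RES = [ 0xa2  0x09  0x58  0x15 ]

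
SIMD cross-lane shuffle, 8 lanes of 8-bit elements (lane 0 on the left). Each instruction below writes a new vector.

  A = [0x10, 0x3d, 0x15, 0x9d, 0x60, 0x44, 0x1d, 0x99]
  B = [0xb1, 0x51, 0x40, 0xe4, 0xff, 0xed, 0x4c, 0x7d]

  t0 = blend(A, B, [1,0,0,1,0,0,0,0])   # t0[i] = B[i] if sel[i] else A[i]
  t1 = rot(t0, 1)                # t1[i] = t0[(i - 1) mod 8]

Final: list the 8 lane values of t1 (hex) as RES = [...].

  t0: b1 3d 15 e4 60 44 1d 99
  t1: 99 b1 3d 15 e4 60 44 1d

RES = [0x99, 0xb1, 0x3d, 0x15, 0xe4, 0x60, 0x44, 0x1d]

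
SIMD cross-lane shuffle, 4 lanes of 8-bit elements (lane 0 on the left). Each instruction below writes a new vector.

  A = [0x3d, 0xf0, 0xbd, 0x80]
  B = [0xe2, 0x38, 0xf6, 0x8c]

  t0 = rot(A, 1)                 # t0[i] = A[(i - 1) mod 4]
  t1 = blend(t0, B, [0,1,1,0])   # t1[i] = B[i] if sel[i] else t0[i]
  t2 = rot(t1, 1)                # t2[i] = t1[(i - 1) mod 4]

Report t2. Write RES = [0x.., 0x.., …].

RES = [0xbd, 0x80, 0x38, 0xf6]

→ t0 |80|3d|f0|bd|
→ t1 |80|38|f6|bd|
→ t2 |bd|80|38|f6|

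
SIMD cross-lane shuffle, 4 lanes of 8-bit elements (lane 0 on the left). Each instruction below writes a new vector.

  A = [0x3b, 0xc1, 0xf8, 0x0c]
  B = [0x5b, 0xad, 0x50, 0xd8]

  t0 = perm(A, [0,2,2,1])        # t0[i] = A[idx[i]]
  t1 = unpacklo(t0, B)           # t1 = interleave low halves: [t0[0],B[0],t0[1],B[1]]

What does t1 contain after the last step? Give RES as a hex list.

t0 = [0x3b, 0xf8, 0xf8, 0xc1]
t1 = [0x3b, 0x5b, 0xf8, 0xad]

RES = [0x3b, 0x5b, 0xf8, 0xad]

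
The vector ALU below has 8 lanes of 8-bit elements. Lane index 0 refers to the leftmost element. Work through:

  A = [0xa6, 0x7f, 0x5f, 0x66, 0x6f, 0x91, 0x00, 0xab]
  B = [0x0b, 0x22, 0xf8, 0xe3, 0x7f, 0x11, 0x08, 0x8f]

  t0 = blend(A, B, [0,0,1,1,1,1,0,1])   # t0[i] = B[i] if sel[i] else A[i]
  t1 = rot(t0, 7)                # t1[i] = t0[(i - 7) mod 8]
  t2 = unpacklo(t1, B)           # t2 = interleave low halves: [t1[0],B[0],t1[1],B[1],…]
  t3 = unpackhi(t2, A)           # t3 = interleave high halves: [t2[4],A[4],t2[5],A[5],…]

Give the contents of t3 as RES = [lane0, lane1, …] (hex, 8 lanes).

→ t0 |a6|7f|f8|e3|7f|11|00|8f|
→ t1 |7f|f8|e3|7f|11|00|8f|a6|
→ t2 |7f|0b|f8|22|e3|f8|7f|e3|
→ t3 |e3|6f|f8|91|7f|00|e3|ab|

RES = [0xe3, 0x6f, 0xf8, 0x91, 0x7f, 0x00, 0xe3, 0xab]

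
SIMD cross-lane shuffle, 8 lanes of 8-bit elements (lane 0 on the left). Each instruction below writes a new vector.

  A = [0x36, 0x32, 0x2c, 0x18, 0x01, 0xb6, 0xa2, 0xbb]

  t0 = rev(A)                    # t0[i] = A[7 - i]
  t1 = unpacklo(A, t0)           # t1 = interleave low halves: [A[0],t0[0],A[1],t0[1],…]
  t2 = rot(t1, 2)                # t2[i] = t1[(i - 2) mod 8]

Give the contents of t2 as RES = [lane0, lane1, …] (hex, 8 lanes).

  t0: bb a2 b6 01 18 2c 32 36
  t1: 36 bb 32 a2 2c b6 18 01
  t2: 18 01 36 bb 32 a2 2c b6

RES = [ 0x18  0x01  0x36  0xbb  0x32  0xa2  0x2c  0xb6 ]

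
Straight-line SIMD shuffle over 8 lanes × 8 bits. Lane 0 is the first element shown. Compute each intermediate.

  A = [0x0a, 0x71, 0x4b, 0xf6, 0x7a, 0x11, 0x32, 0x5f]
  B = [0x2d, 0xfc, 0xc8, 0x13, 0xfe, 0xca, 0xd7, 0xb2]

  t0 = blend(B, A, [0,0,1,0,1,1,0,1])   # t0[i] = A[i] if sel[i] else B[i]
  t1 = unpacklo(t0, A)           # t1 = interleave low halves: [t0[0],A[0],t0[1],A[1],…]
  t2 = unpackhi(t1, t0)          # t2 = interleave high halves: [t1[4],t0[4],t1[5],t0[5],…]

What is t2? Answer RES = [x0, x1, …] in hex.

RES = [0x4b, 0x7a, 0x4b, 0x11, 0x13, 0xd7, 0xf6, 0x5f]

t0 = [0x2d, 0xfc, 0x4b, 0x13, 0x7a, 0x11, 0xd7, 0x5f]
t1 = [0x2d, 0x0a, 0xfc, 0x71, 0x4b, 0x4b, 0x13, 0xf6]
t2 = [0x4b, 0x7a, 0x4b, 0x11, 0x13, 0xd7, 0xf6, 0x5f]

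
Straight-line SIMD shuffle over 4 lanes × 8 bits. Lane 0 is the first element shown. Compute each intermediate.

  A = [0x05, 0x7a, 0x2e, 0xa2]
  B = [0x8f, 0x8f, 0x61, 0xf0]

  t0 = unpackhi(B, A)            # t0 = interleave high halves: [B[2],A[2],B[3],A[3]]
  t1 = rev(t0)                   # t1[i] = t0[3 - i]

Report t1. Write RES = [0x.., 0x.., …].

RES = [ 0xa2  0xf0  0x2e  0x61 ]

→ t0 |61|2e|f0|a2|
→ t1 |a2|f0|2e|61|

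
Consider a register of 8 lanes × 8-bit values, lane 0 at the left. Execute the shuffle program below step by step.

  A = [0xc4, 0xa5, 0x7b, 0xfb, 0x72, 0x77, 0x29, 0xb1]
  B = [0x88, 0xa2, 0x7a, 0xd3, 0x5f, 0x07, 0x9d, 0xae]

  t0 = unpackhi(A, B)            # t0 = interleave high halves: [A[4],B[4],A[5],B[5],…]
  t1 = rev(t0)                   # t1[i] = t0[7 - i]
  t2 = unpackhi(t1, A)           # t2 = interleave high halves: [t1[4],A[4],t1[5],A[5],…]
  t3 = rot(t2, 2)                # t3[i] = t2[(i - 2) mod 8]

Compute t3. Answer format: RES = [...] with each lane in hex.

  t0: 72 5f 77 07 29 9d b1 ae
  t1: ae b1 9d 29 07 77 5f 72
  t2: 07 72 77 77 5f 29 72 b1
  t3: 72 b1 07 72 77 77 5f 29

RES = [0x72, 0xb1, 0x07, 0x72, 0x77, 0x77, 0x5f, 0x29]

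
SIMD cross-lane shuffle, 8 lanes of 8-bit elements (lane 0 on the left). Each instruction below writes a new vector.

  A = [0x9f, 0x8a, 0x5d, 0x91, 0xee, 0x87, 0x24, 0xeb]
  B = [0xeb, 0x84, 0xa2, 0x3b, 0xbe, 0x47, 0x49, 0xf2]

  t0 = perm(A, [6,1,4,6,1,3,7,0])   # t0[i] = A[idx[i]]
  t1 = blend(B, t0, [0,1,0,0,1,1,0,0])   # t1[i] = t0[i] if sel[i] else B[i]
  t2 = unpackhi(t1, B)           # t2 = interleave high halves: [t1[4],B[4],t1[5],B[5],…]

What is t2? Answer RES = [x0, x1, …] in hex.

t0 = [0x24, 0x8a, 0xee, 0x24, 0x8a, 0x91, 0xeb, 0x9f]
t1 = [0xeb, 0x8a, 0xa2, 0x3b, 0x8a, 0x91, 0x49, 0xf2]
t2 = [0x8a, 0xbe, 0x91, 0x47, 0x49, 0x49, 0xf2, 0xf2]

RES = [0x8a, 0xbe, 0x91, 0x47, 0x49, 0x49, 0xf2, 0xf2]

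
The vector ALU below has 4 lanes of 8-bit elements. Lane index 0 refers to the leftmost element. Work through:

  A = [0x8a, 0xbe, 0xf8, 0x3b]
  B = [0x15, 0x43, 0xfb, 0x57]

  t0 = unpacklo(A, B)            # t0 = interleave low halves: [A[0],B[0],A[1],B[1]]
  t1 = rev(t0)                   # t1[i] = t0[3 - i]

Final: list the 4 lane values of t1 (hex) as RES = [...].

RES = [0x43, 0xbe, 0x15, 0x8a]

  t0: 8a 15 be 43
  t1: 43 be 15 8a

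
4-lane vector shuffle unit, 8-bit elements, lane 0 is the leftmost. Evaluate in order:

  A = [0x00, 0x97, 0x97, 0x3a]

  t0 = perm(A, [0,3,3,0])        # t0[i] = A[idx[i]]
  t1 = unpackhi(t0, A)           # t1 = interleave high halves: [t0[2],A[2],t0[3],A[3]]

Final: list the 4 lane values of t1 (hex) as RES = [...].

RES = [0x3a, 0x97, 0x00, 0x3a]

t0 = [0x00, 0x3a, 0x3a, 0x00]
t1 = [0x3a, 0x97, 0x00, 0x3a]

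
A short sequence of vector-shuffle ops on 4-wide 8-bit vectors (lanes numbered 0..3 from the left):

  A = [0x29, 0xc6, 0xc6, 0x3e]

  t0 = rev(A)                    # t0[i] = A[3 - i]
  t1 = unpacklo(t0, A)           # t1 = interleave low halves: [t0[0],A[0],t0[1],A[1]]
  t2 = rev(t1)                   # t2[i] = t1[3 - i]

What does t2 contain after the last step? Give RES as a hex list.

RES = [0xc6, 0xc6, 0x29, 0x3e]

  t0: 3e c6 c6 29
  t1: 3e 29 c6 c6
  t2: c6 c6 29 3e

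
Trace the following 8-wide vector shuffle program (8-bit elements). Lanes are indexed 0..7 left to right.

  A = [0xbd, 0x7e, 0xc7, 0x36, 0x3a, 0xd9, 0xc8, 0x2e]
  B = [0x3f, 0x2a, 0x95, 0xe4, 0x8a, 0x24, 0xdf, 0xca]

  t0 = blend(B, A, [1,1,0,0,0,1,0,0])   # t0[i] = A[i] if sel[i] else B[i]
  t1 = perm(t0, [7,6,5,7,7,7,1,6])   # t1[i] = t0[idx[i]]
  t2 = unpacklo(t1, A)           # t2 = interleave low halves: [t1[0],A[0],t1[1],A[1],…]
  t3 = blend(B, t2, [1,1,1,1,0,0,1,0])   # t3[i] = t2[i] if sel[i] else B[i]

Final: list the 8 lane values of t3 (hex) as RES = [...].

RES = [0xca, 0xbd, 0xdf, 0x7e, 0x8a, 0x24, 0xca, 0xca]

→ t0 |bd|7e|95|e4|8a|d9|df|ca|
→ t1 |ca|df|d9|ca|ca|ca|7e|df|
→ t2 |ca|bd|df|7e|d9|c7|ca|36|
→ t3 |ca|bd|df|7e|8a|24|ca|ca|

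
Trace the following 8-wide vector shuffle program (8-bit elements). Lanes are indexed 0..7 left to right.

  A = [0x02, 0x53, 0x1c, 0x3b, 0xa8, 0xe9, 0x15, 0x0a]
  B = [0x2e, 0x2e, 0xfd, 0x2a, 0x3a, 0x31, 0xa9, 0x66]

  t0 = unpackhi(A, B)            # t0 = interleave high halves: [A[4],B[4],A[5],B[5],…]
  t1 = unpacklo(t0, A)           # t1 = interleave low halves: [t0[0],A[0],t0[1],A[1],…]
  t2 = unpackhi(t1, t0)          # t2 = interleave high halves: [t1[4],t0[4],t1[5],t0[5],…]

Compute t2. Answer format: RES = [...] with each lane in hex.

RES = [0xe9, 0x15, 0x1c, 0xa9, 0x31, 0x0a, 0x3b, 0x66]

  t0: a8 3a e9 31 15 a9 0a 66
  t1: a8 02 3a 53 e9 1c 31 3b
  t2: e9 15 1c a9 31 0a 3b 66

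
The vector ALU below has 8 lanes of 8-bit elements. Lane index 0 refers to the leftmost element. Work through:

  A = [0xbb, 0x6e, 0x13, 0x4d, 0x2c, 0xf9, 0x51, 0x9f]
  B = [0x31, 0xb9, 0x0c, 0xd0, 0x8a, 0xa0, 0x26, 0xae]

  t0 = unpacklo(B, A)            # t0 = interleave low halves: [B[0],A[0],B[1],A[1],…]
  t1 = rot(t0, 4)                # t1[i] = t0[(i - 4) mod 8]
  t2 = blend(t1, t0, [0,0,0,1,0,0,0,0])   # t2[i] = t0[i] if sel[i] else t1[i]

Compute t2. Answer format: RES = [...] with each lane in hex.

RES = [0x0c, 0x13, 0xd0, 0x6e, 0x31, 0xbb, 0xb9, 0x6e]

  t0: 31 bb b9 6e 0c 13 d0 4d
  t1: 0c 13 d0 4d 31 bb b9 6e
  t2: 0c 13 d0 6e 31 bb b9 6e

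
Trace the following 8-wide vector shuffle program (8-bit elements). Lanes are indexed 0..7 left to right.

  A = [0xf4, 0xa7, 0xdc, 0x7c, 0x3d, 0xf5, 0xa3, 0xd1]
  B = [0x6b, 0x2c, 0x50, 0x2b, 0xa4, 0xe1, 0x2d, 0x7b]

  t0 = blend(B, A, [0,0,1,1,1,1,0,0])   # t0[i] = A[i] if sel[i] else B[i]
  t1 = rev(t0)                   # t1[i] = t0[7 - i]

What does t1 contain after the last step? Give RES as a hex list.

RES = [ 0x7b  0x2d  0xf5  0x3d  0x7c  0xdc  0x2c  0x6b ]

→ t0 |6b|2c|dc|7c|3d|f5|2d|7b|
→ t1 |7b|2d|f5|3d|7c|dc|2c|6b|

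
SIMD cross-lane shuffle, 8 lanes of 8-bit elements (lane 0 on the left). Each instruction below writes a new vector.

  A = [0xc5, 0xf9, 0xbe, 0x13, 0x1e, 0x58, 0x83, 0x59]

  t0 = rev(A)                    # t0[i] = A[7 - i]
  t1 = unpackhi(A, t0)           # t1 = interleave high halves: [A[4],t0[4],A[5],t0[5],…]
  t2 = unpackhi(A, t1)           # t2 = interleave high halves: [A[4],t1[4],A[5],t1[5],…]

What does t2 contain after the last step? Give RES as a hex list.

t0 = [0x59, 0x83, 0x58, 0x1e, 0x13, 0xbe, 0xf9, 0xc5]
t1 = [0x1e, 0x13, 0x58, 0xbe, 0x83, 0xf9, 0x59, 0xc5]
t2 = [0x1e, 0x83, 0x58, 0xf9, 0x83, 0x59, 0x59, 0xc5]

RES = [ 0x1e  0x83  0x58  0xf9  0x83  0x59  0x59  0xc5 ]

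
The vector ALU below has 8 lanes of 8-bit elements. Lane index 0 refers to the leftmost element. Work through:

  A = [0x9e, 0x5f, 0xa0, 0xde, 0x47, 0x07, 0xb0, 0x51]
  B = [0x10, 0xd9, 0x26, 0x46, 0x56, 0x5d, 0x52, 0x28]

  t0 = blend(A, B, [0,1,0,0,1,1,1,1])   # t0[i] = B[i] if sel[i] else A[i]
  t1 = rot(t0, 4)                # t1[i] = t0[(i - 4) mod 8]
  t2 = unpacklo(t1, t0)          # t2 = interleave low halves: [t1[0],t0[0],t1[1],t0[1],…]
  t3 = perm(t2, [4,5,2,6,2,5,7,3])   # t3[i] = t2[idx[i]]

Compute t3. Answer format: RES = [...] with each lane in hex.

→ t0 |9e|d9|a0|de|56|5d|52|28|
→ t1 |56|5d|52|28|9e|d9|a0|de|
→ t2 |56|9e|5d|d9|52|a0|28|de|
→ t3 |52|a0|5d|28|5d|a0|de|d9|

RES = [ 0x52  0xa0  0x5d  0x28  0x5d  0xa0  0xde  0xd9 ]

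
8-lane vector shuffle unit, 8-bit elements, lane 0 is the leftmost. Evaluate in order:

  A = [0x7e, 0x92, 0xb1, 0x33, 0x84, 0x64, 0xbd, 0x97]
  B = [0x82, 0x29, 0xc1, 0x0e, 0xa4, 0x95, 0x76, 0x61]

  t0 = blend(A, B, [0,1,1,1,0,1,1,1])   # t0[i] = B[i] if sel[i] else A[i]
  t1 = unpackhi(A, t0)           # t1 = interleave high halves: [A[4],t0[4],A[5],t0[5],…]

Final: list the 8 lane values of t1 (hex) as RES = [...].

→ t0 |7e|29|c1|0e|84|95|76|61|
→ t1 |84|84|64|95|bd|76|97|61|

RES = [ 0x84  0x84  0x64  0x95  0xbd  0x76  0x97  0x61 ]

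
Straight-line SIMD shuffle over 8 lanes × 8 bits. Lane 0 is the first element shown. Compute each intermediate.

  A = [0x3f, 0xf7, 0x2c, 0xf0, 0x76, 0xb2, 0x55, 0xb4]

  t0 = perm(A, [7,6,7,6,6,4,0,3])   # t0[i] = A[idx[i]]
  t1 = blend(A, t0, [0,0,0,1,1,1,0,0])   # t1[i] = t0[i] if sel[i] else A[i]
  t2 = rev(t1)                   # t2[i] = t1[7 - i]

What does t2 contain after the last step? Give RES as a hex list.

→ t0 |b4|55|b4|55|55|76|3f|f0|
→ t1 |3f|f7|2c|55|55|76|55|b4|
→ t2 |b4|55|76|55|55|2c|f7|3f|

RES = [ 0xb4  0x55  0x76  0x55  0x55  0x2c  0xf7  0x3f ]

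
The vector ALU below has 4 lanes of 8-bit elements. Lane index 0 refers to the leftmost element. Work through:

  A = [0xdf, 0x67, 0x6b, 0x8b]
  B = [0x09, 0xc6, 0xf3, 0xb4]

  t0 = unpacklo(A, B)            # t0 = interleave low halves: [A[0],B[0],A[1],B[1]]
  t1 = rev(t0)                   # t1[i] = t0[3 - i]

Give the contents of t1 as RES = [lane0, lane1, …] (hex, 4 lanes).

→ t0 |df|09|67|c6|
→ t1 |c6|67|09|df|

RES = [ 0xc6  0x67  0x09  0xdf ]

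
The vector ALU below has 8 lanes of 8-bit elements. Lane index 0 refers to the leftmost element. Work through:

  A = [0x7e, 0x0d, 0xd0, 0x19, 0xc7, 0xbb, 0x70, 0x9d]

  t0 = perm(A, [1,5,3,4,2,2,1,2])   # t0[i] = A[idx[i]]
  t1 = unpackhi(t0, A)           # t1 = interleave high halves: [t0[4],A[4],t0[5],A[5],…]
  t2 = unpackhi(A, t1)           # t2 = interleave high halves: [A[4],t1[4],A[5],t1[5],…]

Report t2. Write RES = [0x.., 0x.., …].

t0 = [0x0d, 0xbb, 0x19, 0xc7, 0xd0, 0xd0, 0x0d, 0xd0]
t1 = [0xd0, 0xc7, 0xd0, 0xbb, 0x0d, 0x70, 0xd0, 0x9d]
t2 = [0xc7, 0x0d, 0xbb, 0x70, 0x70, 0xd0, 0x9d, 0x9d]

RES = [0xc7, 0x0d, 0xbb, 0x70, 0x70, 0xd0, 0x9d, 0x9d]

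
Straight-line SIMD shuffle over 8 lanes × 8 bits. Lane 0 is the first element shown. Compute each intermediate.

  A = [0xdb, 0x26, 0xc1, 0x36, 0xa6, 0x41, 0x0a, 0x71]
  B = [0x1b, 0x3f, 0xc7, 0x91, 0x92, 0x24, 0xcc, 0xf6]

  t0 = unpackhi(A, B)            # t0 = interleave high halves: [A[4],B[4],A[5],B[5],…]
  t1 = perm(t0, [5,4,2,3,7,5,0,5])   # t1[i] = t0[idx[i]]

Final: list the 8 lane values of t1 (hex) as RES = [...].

RES = [ 0xcc  0x0a  0x41  0x24  0xf6  0xcc  0xa6  0xcc ]

→ t0 |a6|92|41|24|0a|cc|71|f6|
→ t1 |cc|0a|41|24|f6|cc|a6|cc|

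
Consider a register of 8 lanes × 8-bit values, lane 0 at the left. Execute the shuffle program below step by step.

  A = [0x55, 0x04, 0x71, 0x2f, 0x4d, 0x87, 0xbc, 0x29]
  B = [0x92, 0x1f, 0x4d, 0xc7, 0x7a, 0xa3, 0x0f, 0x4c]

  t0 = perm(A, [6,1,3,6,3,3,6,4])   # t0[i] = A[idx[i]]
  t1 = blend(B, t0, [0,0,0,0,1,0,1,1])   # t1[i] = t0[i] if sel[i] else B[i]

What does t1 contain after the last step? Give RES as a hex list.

→ t0 |bc|04|2f|bc|2f|2f|bc|4d|
→ t1 |92|1f|4d|c7|2f|a3|bc|4d|

RES = [0x92, 0x1f, 0x4d, 0xc7, 0x2f, 0xa3, 0xbc, 0x4d]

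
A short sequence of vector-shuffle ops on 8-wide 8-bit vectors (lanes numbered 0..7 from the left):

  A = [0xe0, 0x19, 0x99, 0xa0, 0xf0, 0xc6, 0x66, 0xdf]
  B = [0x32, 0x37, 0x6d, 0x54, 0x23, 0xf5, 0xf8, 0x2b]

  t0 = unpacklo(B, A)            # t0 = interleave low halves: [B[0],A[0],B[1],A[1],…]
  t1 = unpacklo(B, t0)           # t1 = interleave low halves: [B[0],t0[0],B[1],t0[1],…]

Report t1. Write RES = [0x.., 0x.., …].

t0 = [0x32, 0xe0, 0x37, 0x19, 0x6d, 0x99, 0x54, 0xa0]
t1 = [0x32, 0x32, 0x37, 0xe0, 0x6d, 0x37, 0x54, 0x19]

RES = [0x32, 0x32, 0x37, 0xe0, 0x6d, 0x37, 0x54, 0x19]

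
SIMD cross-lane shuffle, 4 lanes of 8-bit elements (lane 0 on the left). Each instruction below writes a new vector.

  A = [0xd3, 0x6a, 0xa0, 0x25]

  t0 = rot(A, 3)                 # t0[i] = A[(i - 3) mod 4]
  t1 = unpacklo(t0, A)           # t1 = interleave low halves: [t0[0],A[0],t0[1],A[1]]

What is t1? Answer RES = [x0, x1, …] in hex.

RES = [ 0x6a  0xd3  0xa0  0x6a ]

t0 = [0x6a, 0xa0, 0x25, 0xd3]
t1 = [0x6a, 0xd3, 0xa0, 0x6a]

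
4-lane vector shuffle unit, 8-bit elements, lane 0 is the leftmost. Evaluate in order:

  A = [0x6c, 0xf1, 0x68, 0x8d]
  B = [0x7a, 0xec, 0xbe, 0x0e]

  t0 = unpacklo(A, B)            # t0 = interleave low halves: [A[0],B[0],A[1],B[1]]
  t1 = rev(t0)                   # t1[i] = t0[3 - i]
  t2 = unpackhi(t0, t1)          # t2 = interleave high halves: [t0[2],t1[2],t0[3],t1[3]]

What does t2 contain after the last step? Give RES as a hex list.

t0 = [0x6c, 0x7a, 0xf1, 0xec]
t1 = [0xec, 0xf1, 0x7a, 0x6c]
t2 = [0xf1, 0x7a, 0xec, 0x6c]

RES = [0xf1, 0x7a, 0xec, 0x6c]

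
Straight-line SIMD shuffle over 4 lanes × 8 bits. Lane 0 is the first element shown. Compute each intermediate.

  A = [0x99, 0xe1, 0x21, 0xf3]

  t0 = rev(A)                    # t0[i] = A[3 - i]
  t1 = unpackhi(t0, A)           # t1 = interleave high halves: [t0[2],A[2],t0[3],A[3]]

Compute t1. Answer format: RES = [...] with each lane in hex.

RES = [ 0xe1  0x21  0x99  0xf3 ]

t0 = [0xf3, 0x21, 0xe1, 0x99]
t1 = [0xe1, 0x21, 0x99, 0xf3]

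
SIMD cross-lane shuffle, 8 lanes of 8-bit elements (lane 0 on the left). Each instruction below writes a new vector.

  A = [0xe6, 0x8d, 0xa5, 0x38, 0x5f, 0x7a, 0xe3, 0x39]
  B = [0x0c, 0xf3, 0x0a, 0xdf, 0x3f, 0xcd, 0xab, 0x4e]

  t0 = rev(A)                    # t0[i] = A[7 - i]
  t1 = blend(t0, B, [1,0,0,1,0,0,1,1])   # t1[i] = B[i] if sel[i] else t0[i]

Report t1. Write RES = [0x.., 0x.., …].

t0 = [0x39, 0xe3, 0x7a, 0x5f, 0x38, 0xa5, 0x8d, 0xe6]
t1 = [0x0c, 0xe3, 0x7a, 0xdf, 0x38, 0xa5, 0xab, 0x4e]

RES = [0x0c, 0xe3, 0x7a, 0xdf, 0x38, 0xa5, 0xab, 0x4e]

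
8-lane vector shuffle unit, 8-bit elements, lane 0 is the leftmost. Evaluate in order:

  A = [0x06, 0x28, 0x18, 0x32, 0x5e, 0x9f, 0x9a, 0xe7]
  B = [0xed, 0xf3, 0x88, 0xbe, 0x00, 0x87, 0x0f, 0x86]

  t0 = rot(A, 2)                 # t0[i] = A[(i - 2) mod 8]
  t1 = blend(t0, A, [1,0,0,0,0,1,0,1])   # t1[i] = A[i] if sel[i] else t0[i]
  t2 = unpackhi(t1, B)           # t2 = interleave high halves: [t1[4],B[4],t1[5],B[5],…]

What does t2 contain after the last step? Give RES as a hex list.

  t0: 9a e7 06 28 18 32 5e 9f
  t1: 06 e7 06 28 18 9f 5e e7
  t2: 18 00 9f 87 5e 0f e7 86

RES = [0x18, 0x00, 0x9f, 0x87, 0x5e, 0x0f, 0xe7, 0x86]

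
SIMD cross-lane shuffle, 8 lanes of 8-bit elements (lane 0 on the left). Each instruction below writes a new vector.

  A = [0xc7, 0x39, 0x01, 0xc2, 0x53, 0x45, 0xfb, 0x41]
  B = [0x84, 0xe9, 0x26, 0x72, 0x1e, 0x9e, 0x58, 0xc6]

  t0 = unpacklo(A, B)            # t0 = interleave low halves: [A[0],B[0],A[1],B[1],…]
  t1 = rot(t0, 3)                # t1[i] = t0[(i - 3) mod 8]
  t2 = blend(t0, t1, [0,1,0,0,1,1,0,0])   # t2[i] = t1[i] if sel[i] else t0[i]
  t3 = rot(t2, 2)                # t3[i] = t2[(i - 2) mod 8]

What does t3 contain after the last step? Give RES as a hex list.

RES = [ 0xc2  0x72  0xc7  0xc2  0x39  0xe9  0x84  0x39 ]

t0 = [0xc7, 0x84, 0x39, 0xe9, 0x01, 0x26, 0xc2, 0x72]
t1 = [0x26, 0xc2, 0x72, 0xc7, 0x84, 0x39, 0xe9, 0x01]
t2 = [0xc7, 0xc2, 0x39, 0xe9, 0x84, 0x39, 0xc2, 0x72]
t3 = [0xc2, 0x72, 0xc7, 0xc2, 0x39, 0xe9, 0x84, 0x39]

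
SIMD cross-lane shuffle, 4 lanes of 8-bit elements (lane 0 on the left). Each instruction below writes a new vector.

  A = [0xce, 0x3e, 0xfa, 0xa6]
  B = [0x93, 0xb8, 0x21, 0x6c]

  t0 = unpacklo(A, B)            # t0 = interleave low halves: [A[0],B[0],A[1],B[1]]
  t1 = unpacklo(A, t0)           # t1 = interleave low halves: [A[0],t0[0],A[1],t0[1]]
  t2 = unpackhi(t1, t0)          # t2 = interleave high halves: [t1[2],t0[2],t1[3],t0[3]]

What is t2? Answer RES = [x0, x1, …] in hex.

→ t0 |ce|93|3e|b8|
→ t1 |ce|ce|3e|93|
→ t2 |3e|3e|93|b8|

RES = [0x3e, 0x3e, 0x93, 0xb8]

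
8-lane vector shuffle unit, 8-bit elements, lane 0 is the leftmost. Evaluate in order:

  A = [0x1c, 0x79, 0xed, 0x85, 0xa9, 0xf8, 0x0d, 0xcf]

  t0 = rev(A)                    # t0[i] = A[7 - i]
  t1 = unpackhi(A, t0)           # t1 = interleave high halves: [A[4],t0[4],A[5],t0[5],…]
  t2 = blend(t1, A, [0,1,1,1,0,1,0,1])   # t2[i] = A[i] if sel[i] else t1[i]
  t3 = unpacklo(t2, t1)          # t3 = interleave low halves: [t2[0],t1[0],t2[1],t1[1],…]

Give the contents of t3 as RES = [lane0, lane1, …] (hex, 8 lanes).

  t0: cf 0d f8 a9 85 ed 79 1c
  t1: a9 85 f8 ed 0d 79 cf 1c
  t2: a9 79 ed 85 0d f8 cf cf
  t3: a9 a9 79 85 ed f8 85 ed

RES = [0xa9, 0xa9, 0x79, 0x85, 0xed, 0xf8, 0x85, 0xed]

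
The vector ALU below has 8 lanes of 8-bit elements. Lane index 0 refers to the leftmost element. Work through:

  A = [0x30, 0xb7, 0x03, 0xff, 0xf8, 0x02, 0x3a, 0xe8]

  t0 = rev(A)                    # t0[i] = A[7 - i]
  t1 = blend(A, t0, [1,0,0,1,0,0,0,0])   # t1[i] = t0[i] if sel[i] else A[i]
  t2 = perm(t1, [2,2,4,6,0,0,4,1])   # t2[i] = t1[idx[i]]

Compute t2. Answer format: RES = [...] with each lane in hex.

RES = [ 0x03  0x03  0xf8  0x3a  0xe8  0xe8  0xf8  0xb7 ]

  t0: e8 3a 02 f8 ff 03 b7 30
  t1: e8 b7 03 f8 f8 02 3a e8
  t2: 03 03 f8 3a e8 e8 f8 b7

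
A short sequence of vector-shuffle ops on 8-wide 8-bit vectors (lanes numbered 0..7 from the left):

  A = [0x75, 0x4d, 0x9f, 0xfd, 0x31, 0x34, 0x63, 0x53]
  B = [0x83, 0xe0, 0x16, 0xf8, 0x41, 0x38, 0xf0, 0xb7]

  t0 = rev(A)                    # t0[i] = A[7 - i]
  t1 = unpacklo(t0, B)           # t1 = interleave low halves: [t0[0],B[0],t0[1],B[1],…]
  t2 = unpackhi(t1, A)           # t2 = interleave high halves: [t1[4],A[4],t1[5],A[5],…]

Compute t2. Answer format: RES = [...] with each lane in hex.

RES = [0x34, 0x31, 0x16, 0x34, 0x31, 0x63, 0xf8, 0x53]

  t0: 53 63 34 31 fd 9f 4d 75
  t1: 53 83 63 e0 34 16 31 f8
  t2: 34 31 16 34 31 63 f8 53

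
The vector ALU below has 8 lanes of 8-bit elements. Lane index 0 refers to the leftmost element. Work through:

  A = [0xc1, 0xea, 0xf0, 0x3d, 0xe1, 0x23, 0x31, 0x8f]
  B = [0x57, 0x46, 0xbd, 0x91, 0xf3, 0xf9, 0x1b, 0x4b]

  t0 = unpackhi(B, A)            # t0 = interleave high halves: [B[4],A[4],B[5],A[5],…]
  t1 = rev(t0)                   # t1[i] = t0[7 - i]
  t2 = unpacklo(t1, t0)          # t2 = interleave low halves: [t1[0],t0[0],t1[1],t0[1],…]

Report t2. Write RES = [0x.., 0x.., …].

RES = [0x8f, 0xf3, 0x4b, 0xe1, 0x31, 0xf9, 0x1b, 0x23]

t0 = [0xf3, 0xe1, 0xf9, 0x23, 0x1b, 0x31, 0x4b, 0x8f]
t1 = [0x8f, 0x4b, 0x31, 0x1b, 0x23, 0xf9, 0xe1, 0xf3]
t2 = [0x8f, 0xf3, 0x4b, 0xe1, 0x31, 0xf9, 0x1b, 0x23]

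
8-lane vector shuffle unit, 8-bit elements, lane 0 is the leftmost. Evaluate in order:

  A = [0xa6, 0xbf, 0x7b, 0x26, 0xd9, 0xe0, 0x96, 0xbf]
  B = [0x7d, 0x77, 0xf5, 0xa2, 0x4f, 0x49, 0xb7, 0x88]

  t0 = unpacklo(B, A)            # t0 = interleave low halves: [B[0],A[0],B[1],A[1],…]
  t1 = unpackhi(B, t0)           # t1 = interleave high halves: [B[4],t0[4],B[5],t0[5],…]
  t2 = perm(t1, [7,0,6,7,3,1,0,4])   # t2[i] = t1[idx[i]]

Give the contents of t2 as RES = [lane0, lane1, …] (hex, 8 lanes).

  t0: 7d a6 77 bf f5 7b a2 26
  t1: 4f f5 49 7b b7 a2 88 26
  t2: 26 4f 88 26 7b f5 4f b7

RES = [ 0x26  0x4f  0x88  0x26  0x7b  0xf5  0x4f  0xb7 ]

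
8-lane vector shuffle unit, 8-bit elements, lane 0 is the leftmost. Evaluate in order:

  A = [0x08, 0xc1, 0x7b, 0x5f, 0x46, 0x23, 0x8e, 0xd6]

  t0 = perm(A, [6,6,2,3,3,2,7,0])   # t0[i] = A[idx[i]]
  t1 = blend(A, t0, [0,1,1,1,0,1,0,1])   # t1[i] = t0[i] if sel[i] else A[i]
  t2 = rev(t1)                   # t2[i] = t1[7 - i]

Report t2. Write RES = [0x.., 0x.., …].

→ t0 |8e|8e|7b|5f|5f|7b|d6|08|
→ t1 |08|8e|7b|5f|46|7b|8e|08|
→ t2 |08|8e|7b|46|5f|7b|8e|08|

RES = [ 0x08  0x8e  0x7b  0x46  0x5f  0x7b  0x8e  0x08 ]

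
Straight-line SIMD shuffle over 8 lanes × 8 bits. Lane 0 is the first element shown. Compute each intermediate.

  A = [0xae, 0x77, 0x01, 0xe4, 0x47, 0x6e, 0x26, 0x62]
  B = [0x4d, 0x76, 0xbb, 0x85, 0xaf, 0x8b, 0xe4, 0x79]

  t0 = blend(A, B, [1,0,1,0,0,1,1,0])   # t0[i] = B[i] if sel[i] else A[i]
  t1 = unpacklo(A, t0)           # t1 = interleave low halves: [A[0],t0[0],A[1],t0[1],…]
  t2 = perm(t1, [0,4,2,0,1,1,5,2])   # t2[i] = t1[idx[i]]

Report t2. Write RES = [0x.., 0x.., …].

t0 = [0x4d, 0x77, 0xbb, 0xe4, 0x47, 0x8b, 0xe4, 0x62]
t1 = [0xae, 0x4d, 0x77, 0x77, 0x01, 0xbb, 0xe4, 0xe4]
t2 = [0xae, 0x01, 0x77, 0xae, 0x4d, 0x4d, 0xbb, 0x77]

RES = [0xae, 0x01, 0x77, 0xae, 0x4d, 0x4d, 0xbb, 0x77]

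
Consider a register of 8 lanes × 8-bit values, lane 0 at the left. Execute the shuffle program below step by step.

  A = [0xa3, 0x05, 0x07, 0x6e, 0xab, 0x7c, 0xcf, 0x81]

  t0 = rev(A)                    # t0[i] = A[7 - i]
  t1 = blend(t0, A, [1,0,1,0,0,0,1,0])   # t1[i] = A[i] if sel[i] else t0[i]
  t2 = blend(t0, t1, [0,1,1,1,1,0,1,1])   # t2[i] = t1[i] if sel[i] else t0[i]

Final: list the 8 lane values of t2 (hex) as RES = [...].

RES = [0x81, 0xcf, 0x07, 0xab, 0x6e, 0x07, 0xcf, 0xa3]

t0 = [0x81, 0xcf, 0x7c, 0xab, 0x6e, 0x07, 0x05, 0xa3]
t1 = [0xa3, 0xcf, 0x07, 0xab, 0x6e, 0x07, 0xcf, 0xa3]
t2 = [0x81, 0xcf, 0x07, 0xab, 0x6e, 0x07, 0xcf, 0xa3]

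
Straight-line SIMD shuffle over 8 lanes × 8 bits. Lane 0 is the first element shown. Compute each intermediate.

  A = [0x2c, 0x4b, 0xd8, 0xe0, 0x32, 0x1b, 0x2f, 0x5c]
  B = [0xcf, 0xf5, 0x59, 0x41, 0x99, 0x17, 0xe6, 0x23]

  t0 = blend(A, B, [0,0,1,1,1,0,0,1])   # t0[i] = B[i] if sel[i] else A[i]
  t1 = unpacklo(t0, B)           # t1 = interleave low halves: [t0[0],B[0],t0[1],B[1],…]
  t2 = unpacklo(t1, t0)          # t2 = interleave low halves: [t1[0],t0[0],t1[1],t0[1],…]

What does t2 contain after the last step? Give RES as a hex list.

t0 = [0x2c, 0x4b, 0x59, 0x41, 0x99, 0x1b, 0x2f, 0x23]
t1 = [0x2c, 0xcf, 0x4b, 0xf5, 0x59, 0x59, 0x41, 0x41]
t2 = [0x2c, 0x2c, 0xcf, 0x4b, 0x4b, 0x59, 0xf5, 0x41]

RES = [ 0x2c  0x2c  0xcf  0x4b  0x4b  0x59  0xf5  0x41 ]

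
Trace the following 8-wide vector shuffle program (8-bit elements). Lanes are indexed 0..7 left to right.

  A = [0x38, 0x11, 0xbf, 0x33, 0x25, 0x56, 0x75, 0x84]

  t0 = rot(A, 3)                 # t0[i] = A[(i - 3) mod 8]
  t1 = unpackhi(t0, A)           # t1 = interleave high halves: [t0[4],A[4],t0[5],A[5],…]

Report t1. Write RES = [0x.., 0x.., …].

RES = [ 0x11  0x25  0xbf  0x56  0x33  0x75  0x25  0x84 ]

t0 = [0x56, 0x75, 0x84, 0x38, 0x11, 0xbf, 0x33, 0x25]
t1 = [0x11, 0x25, 0xbf, 0x56, 0x33, 0x75, 0x25, 0x84]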